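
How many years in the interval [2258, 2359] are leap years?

Years divisible by 4: 2260, 2264, …, 2356 — 25 in all.
Of these, 2300 is divisible by 100 but not 400, so not leap.
Leap years: 25 − 1 = 24.

24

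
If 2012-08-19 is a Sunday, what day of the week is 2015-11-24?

August 19, 2012 → August 19, 2013: 365 days.
August 19, 2013 → August 19, 2014: 365 days.
August 19, 2014 → August 19, 2015: 365 days.
August 2015: 31 − 19 = 12 days remain.
Then September (30), October (31): 30 + 31 = 61 days.
November 1–24, 2015: 24 days.
Residual: 97 days.
Total: 1192 days.
1192 mod 7 = 2, so 2 days after Sunday is Tuesday.

Tuesday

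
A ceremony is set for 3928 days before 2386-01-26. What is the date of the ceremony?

2375-04-26

Count 3928 days before January 26, 2386:
Day-of-year of April 26, 2375: 116.
Day-of-year of January 26, 2386: 26.
2375 has 365 days, so 365 − 116 = 249 days remain in 2375.
Full years 2376–2385: 7 common + 3 leap = 7×365 + 3×366 = 3653 days.
Total: 249 + 3653 + 26 = 3928 days.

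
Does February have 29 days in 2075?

No

2075 is not a leap year.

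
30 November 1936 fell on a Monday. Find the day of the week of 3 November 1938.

Thursday

November 1936: 30 − 30 = 0 days remain.
Then 23 full months totalling 700 days.
November 1–3, 1938: 3 days.
Total: 0 + 700 + 3 = 703 days.
703 mod 7 = 3, so 3 days after Monday is Thursday.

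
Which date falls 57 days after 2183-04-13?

2183-06-09

Count 57 days after April 13, 2183:
April 2183: 30 − 13 = 17 days remain.
Then May (31): 31 days.
June 1–9, 2183: 9 days.
Total: 17 + 31 + 9 = 57 days.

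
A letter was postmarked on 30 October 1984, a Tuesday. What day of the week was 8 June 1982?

Count forward from the earlier date (June 8, 1982) to the later (October 30, 1984):
June 1982: 30 − 8 = 22 days remain.
Then 27 full months totalling 823 days.
October 1–30, 1984: 30 days.
Total: 22 + 823 + 30 = 875 days.
875 is a multiple of 7, so 8 June 1982 falls on the same weekday: Tuesday.

Tuesday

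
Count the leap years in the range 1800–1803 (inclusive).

0

Years divisible by 4 in [1800, 1803]: 1800.
Of these, 1800 is divisible by 100 but not 400, so not leap.
Leap years: 1 − 1 = 0.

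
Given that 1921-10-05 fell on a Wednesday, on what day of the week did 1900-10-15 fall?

Monday

Count forward from the earlier date (October 15, 1900) to the later (October 5, 1921):
Day-of-year of October 15, 1900: 288.
Day-of-year of October 5, 1921: 278.
1900 has 365 days, so 365 − 288 = 77 days remain in 1900.
Full years 1901–1920: 15 common + 5 leap = 15×365 + 5×366 = 7305 days.
Total: 77 + 7305 + 278 = 7660 days.
7660 mod 7 = 2, so 2 days before Wednesday is Monday.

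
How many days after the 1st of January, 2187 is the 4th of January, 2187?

3

Within January 2187: 4 − 1 = 3 days.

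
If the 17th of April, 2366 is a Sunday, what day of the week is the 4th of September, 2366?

April 2366: 30 − 17 = 13 days remain.
Then May (31), June (30), July (31), August (31): 31 + 30 + 31 + 31 = 123 days.
September 1–4, 2366: 4 days.
Total: 13 + 123 + 4 = 140 days.
140 is a multiple of 7, so the 4th of September, 2366 falls on the same weekday: Sunday.

Sunday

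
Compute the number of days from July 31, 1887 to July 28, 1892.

Day-of-year of July 31, 1887: 212.
Day-of-year of July 28, 1892: 210.
1887 has 365 days, so 365 − 212 = 153 days remain in 1887.
Full years: 1888: 366; 1889: 365; 1890: 365; 1891: 365. Sum = 1461.
Total: 153 + 1461 + 210 = 1824 days.

1824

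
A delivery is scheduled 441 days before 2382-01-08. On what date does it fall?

2380-10-24

Count 441 days before January 8, 2382:
Day-of-year of October 24, 2380: 298.
Day-of-year of January 8, 2382: 8.
2380 has 366 days, so 366 − 298 = 68 days remain in 2380.
Full years: 2381: 365. Sum = 365.
Total: 68 + 365 + 8 = 441 days.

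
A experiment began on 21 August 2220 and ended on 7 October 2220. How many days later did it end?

August 2220: 31 − 21 = 10 days remain.
Then September (30): 30 days.
October 1–7, 2220: 7 days.
Total: 10 + 30 + 7 = 47 days.

47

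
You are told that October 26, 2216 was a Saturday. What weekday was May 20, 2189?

Count forward from the earlier date (May 20, 2189) to the later (October 26, 2216):
Day-of-year of May 20, 2189: 140.
Day-of-year of October 26, 2216: 300.
2189 has 365 days, so 365 − 140 = 225 days remain in 2189.
Full years 2190–2215: 21 common + 5 leap = 21×365 + 5×366 = 9495 days.
Total: 225 + 9495 + 300 = 10020 days.
10020 mod 7 = 3, so 3 days before Saturday is Wednesday.

Wednesday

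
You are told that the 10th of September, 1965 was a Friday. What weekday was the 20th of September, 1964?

Sunday

Count forward from the earlier date (September 20, 1964) to the later (September 10, 1965):
September 1964: 30 − 20 = 10 days remain.
Then 11 full months totalling 335 days.
September 1–10, 1965: 10 days.
Total: 10 + 335 + 10 = 355 days.
355 mod 7 = 5, so 5 days before Friday is Sunday.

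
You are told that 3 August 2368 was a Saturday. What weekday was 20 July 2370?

August 3, 2368 → August 3, 2369: 365 days.
August 2369: 31 − 3 = 28 days remain.
Then 10 full months totalling 303 days.
July 1–20, 2370: 20 days.
Residual: 351 days.
Total: 716 days.
716 mod 7 = 2, so 2 days after Saturday is Monday.

Monday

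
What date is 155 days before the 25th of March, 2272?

the 22nd of October, 2271

Count 155 days before March 25, 2272:
October 2271: 31 − 22 = 9 days remain.
Then November (30), December (31), January (31), February 2272 (29): 30 + 31 + 31 + 29 = 121 days.
March 1–25, 2272: 25 days.
Total: 9 + 121 + 25 = 155 days.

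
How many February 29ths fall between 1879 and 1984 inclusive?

26

Years divisible by 4: 1880, 1884, …, 1984 — 27 in all.
Of these, 1900 is divisible by 100 but not 400, so not leap.
Leap years: 27 − 1 = 26.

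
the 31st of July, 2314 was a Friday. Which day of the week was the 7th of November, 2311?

Tuesday

Count forward from the earlier date (November 7, 2311) to the later (July 31, 2314):
Day-of-year of November 7, 2311: 311.
Day-of-year of July 31, 2314: 212.
2311 has 365 days, so 365 − 311 = 54 days remain in 2311.
Full years: 2312: 366; 2313: 365. Sum = 731.
Total: 54 + 731 + 212 = 997 days.
997 mod 7 = 3, so 3 days before Friday is Tuesday.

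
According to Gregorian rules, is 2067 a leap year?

2067 is not a leap year.

No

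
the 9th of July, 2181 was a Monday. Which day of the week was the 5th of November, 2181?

Monday

July 2181: 31 − 9 = 22 days remain.
Then August (31), September (30), October (31): 31 + 30 + 31 = 92 days.
November 1–5, 2181: 5 days.
Total: 22 + 92 + 5 = 119 days.
119 is a multiple of 7, so the 5th of November, 2181 falls on the same weekday: Monday.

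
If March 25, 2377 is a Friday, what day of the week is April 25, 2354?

Sunday

Count forward from the earlier date (April 25, 2354) to the later (March 25, 2377):
Day-of-year of April 25, 2354: 115.
Day-of-year of March 25, 2377: 84.
2354 has 365 days, so 365 − 115 = 250 days remain in 2354.
Full years 2355–2376: 16 common + 6 leap = 16×365 + 6×366 = 8036 days.
Total: 250 + 8036 + 84 = 8370 days.
8370 mod 7 = 5, so 5 days before Friday is Sunday.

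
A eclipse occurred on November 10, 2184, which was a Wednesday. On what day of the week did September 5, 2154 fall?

Count forward from the earlier date (September 5, 2154) to the later (November 10, 2184):
From September 5, 2154 to September 5, 2184: 30 years, of which 8 contain a Feb 29 — 22×365 + 8×366 = 10958 days.
September 2184: 30 − 5 = 25 days remain.
Then October (31): 31 days.
November 1–10, 2184: 10 days.
Residual: 66 days.
Total: 11024 days.
11024 mod 7 = 6, so 6 days before Wednesday is Thursday.

Thursday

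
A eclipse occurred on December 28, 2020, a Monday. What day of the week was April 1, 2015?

Count forward from the earlier date (April 1, 2015) to the later (December 28, 2020):
April 1, 2015 → April 1, 2016: 366 days (2016 is a leap year).
April 1, 2016 → April 1, 2017: 365 days.
April 1, 2017 → April 1, 2018: 365 days.
April 1, 2018 → April 1, 2019: 365 days.
April 1, 2019 → April 1, 2020: 366 days (2020 is a leap year).
April 2020: 30 − 1 = 29 days remain.
Then May (31), June (30), July (31), August (31), September (30), October (31), November (30): 31 + 30 + 31 + 31 + 30 + 31 + 30 = 214 days.
December 1–28, 2020: 28 days.
Residual: 271 days.
Total: 2098 days.
2098 mod 7 = 5, so 5 days before Monday is Wednesday.

Wednesday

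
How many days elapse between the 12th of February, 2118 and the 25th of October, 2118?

255

February 2118: 28 − 12 = 16 days remain (2118 is not a leap year, so February has 28 days).
Then March (31), April (30), May (31), June (30), July (31), August (31), September (30): 31 + 30 + 31 + 30 + 31 + 31 + 30 = 214 days.
October 1–25, 2118: 25 days.
Total: 16 + 214 + 25 = 255 days.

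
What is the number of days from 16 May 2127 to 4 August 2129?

811

May 2127: 31 − 16 = 15 days remain.
Then 26 full months totalling 792 days.
August 1–4, 2129: 4 days.
Total: 15 + 792 + 4 = 811 days.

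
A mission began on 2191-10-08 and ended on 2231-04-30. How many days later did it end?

14448

From October 8, 2191 to October 8, 2230: 39 years, of which 9 contain a Feb 29 — 30×365 + 9×366 = 14244 days.
(2200 is not a leap year (divisible by 100 but not 400).)
October 2230: 31 − 8 = 23 days remain.
Then November (30), December (31), January (31), February 2231 (28), March (31): 30 + 31 + 31 + 28 + 31 = 151 days.
April 1–30, 2231: 30 days.
Residual: 204 days.
Total: 14448 days.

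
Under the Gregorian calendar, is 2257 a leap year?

2257 is not a leap year.

No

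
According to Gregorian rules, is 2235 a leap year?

No

2235 is not a leap year.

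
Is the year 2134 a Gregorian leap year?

2134 is not a leap year.

No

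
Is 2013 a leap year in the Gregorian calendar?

2013 is not a leap year.

No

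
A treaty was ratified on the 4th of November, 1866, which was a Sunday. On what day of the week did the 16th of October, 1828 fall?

Count forward from the earlier date (October 16, 1828) to the later (November 4, 1866):
From October 16, 1828 to October 16, 1866: 38 years, of which 9 contain a Feb 29 — 29×365 + 9×366 = 13879 days.
October 1866: 31 − 16 = 15 days remain.
November 1–4, 1866: 4 days.
Residual: 19 days.
Total: 13898 days.
13898 mod 7 = 3, so 3 days before Sunday is Thursday.

Thursday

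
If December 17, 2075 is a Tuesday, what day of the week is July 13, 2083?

Tuesday

From December 17, 2075 to December 17, 2082: 7 years, of which 2 contain a Feb 29 — 5×365 + 2×366 = 2557 days.
December 2082: 31 − 17 = 14 days remain.
Then January (31), February 2083 (28), March (31), April (30), May (31), June (30): 31 + 28 + 31 + 30 + 31 + 30 = 181 days.
July 1–13, 2083: 13 days.
Residual: 208 days.
Total: 2765 days.
2765 is a multiple of 7, so July 13, 2083 falls on the same weekday: Tuesday.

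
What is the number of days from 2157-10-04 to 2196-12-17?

Day-of-year of October 4, 2157: 277.
Day-of-year of December 17, 2196: 352.
2157 has 365 days, so 365 − 277 = 88 days remain in 2157.
Full years 2158–2195: 29 common + 9 leap = 29×365 + 9×366 = 13879 days.
Total: 88 + 13879 + 352 = 14319 days.

14319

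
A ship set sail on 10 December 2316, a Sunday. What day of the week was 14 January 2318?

Monday

Day-of-year of December 10, 2316: 345.
Day-of-year of January 14, 2318: 14.
2316 has 366 days, so 366 − 345 = 21 days remain in 2316.
Full years: 2317: 365. Sum = 365.
Total: 21 + 365 + 14 = 400 days.
400 mod 7 = 1, so 1 day after Sunday is Monday.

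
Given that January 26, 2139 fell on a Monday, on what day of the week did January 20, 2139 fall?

Tuesday

Count forward from the earlier date (January 20, 2139) to the later (January 26, 2139):
Within January 2139: 26 − 20 = 6 days.
6 mod 7 = 6, so 6 days before Monday is Tuesday.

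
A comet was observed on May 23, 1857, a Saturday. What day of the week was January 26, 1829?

Count forward from the earlier date (January 26, 1829) to the later (May 23, 1857):
From January 26, 1829 to January 26, 1857: 28 years, of which 7 contain a Feb 29 — 21×365 + 7×366 = 10227 days.
January 1857: 31 − 26 = 5 days remain.
Then February 1857 (28), March (31), April (30): 28 + 31 + 30 = 89 days.
May 1–23, 1857: 23 days.
Residual: 117 days.
Total: 10344 days.
10344 mod 7 = 5, so 5 days before Saturday is Monday.

Monday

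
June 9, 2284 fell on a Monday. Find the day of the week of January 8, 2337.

From June 9, 2284 to June 9, 2336: 52 years, of which 12 contain a Feb 29 — 40×365 + 12×366 = 18992 days.
(2300 is not a leap year (divisible by 100 but not 400).)
June 2336: 30 − 9 = 21 days remain.
Then July (31), August (31), September (30), October (31), November (30), December (31): 31 + 31 + 30 + 31 + 30 + 31 = 184 days.
January 1–8, 2337: 8 days.
Residual: 213 days.
Total: 19205 days.
19205 mod 7 = 4, so 4 days after Monday is Friday.

Friday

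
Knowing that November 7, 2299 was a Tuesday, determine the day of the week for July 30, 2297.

Count forward from the earlier date (July 30, 2297) to the later (November 7, 2299):
July 30, 2297 → July 30, 2298: 365 days.
July 30, 2298 → July 30, 2299: 365 days.
July 2299: 31 − 30 = 1 day remains.
Then August (31), September (30), October (31): 31 + 30 + 31 = 92 days.
November 1–7, 2299: 7 days.
Residual: 100 days.
Total: 830 days.
830 mod 7 = 4, so 4 days before Tuesday is Friday.

Friday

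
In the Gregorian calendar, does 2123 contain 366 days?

No

2123 is not a leap year.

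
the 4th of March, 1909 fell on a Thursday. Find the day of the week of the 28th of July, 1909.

Wednesday

March 1909: 31 − 4 = 27 days remain.
Then April (30), May (31), June (30): 30 + 31 + 30 = 91 days.
July 1–28, 1909: 28 days.
Total: 27 + 91 + 28 = 146 days.
146 mod 7 = 6, so 6 days after Thursday is Wednesday.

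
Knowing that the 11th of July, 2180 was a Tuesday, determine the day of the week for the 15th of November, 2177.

Count forward from the earlier date (November 15, 2177) to the later (July 11, 2180):
November 15, 2177 → November 15, 2178: 365 days.
November 15, 2178 → November 15, 2179: 365 days.
November 2179: 30 − 15 = 15 days remain.
Then December (31), January (31), February 2180 (29), March (31), April (30), May (31), June (30): 31 + 31 + 29 + 31 + 30 + 31 + 30 = 213 days.
July 1–11, 2180: 11 days.
Residual: 239 days.
Total: 969 days.
969 mod 7 = 3, so 3 days before Tuesday is Saturday.

Saturday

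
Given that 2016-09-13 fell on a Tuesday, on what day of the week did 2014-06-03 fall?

Tuesday

Count forward from the earlier date (June 3, 2014) to the later (September 13, 2016):
Day-of-year of June 3, 2014: 154.
Day-of-year of September 13, 2016: 257.
2014 has 365 days, so 365 − 154 = 211 days remain in 2014.
Full years: 2015: 365. Sum = 365.
Total: 211 + 365 + 257 = 833 days.
833 is a multiple of 7, so 2014-06-03 falls on the same weekday: Tuesday.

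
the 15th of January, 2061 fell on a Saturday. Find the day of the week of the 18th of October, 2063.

Thursday

Day-of-year of January 15, 2061: 15.
Day-of-year of October 18, 2063: 291.
2061 has 365 days, so 365 − 15 = 350 days remain in 2061.
Full years: 2062: 365. Sum = 365.
Total: 350 + 365 + 291 = 1006 days.
1006 mod 7 = 5, so 5 days after Saturday is Thursday.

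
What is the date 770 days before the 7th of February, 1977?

the 30th of December, 1974

Count 770 days before February 7, 1977:
December 30, 1974 → December 30, 1975: 365 days.
December 30, 1975 → December 30, 1976: 366 days (1976 is a leap year).
December 1976: 31 − 30 = 1 day remains.
Then January (31): 31 days.
February 1–7, 1977: 7 days (1977 is not a leap year).
Residual: 39 days.
Total: 770 days.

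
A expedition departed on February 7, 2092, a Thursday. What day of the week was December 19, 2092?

Friday

February 2092: 29 − 7 = 22 days remain (2092 is a leap year, so February has 29 days).
Then 9 full months totalling 275 days.
December 1–19, 2092: 19 days.
Total: 22 + 275 + 19 = 316 days.
316 mod 7 = 1, so 1 day after Thursday is Friday.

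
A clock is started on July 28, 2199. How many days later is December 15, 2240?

15115

From July 28, 2199 to July 28, 2240: 41 years, of which 10 contain a Feb 29 — 31×365 + 10×366 = 14975 days.
(2200 is not a leap year (divisible by 100 but not 400).)
July 2240: 31 − 28 = 3 days remain.
Then August (31), September (30), October (31), November (30): 31 + 30 + 31 + 30 = 122 days.
December 1–15, 2240: 15 days.
Residual: 140 days.
Total: 15115 days.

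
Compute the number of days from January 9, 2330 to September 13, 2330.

247

January 2330: 31 − 9 = 22 days remain.
Then February 2330 (28), March (31), April (30), May (31), June (30), July (31), August (31): 28 + 31 + 30 + 31 + 30 + 31 + 31 = 212 days.
September 1–13, 2330: 13 days.
Total: 22 + 212 + 13 = 247 days.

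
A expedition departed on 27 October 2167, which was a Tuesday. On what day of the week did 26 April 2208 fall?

Tuesday

From October 27, 2167 to October 27, 2207: 40 years, of which 9 contain a Feb 29 — 31×365 + 9×366 = 14609 days.
(2200 is not a leap year (divisible by 100 but not 400).)
October 2207: 31 − 27 = 4 days remain.
Then November (30), December (31), January (31), February 2208 (29), March (31): 30 + 31 + 31 + 29 + 31 = 152 days.
April 1–26, 2208: 26 days.
Residual: 182 days.
Total: 14791 days.
14791 is a multiple of 7, so 26 April 2208 falls on the same weekday: Tuesday.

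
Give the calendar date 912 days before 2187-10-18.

2185-04-19

Count 912 days before October 18, 2187:
Day-of-year of April 19, 2185: 109.
Day-of-year of October 18, 2187: 291.
2185 has 365 days, so 365 − 109 = 256 days remain in 2185.
Full years: 2186: 365. Sum = 365.
Total: 256 + 365 + 291 = 912 days.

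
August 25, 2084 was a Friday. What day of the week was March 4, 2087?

Tuesday

Day-of-year of August 25, 2084: 238.
Day-of-year of March 4, 2087: 63.
2084 has 366 days, so 366 − 238 = 128 days remain in 2084.
Full years: 2085: 365; 2086: 365. Sum = 730.
Total: 128 + 730 + 63 = 921 days.
921 mod 7 = 4, so 4 days after Friday is Tuesday.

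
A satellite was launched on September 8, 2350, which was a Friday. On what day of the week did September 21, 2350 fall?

Within September 2350: 21 − 8 = 13 days.
13 mod 7 = 6, so 6 days after Friday is Thursday.

Thursday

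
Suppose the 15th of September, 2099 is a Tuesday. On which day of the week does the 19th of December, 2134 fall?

Day-of-year of September 15, 2099: 258.
Day-of-year of December 19, 2134: 353.
2099 has 365 days, so 365 − 258 = 107 days remain in 2099.
Full years 2100–2133: 26 common + 8 leap = 26×365 + 8×366 = 12418 days.
Total: 107 + 12418 + 353 = 12878 days.
12878 mod 7 = 5, so 5 days after Tuesday is Sunday.

Sunday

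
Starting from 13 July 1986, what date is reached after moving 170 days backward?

24 January 1986

Count 170 days before July 13, 1986:
January 1986: 31 − 24 = 7 days remain.
Then February 1986 (28), March (31), April (30), May (31), June (30): 28 + 31 + 30 + 31 + 30 = 150 days.
July 1–13, 1986: 13 days.
Total: 7 + 150 + 13 = 170 days.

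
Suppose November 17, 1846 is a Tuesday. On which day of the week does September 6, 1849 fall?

November 17, 1846 → November 17, 1847: 365 days.
November 17, 1847 → November 17, 1848: 366 days (1848 is a leap year).
November 1848: 30 − 17 = 13 days remain.
Then 9 full months totalling 274 days.
September 1–6, 1849: 6 days.
Residual: 293 days.
Total: 1024 days.
1024 mod 7 = 2, so 2 days after Tuesday is Thursday.

Thursday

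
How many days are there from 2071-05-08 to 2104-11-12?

12241

From May 8, 2071 to May 8, 2104: 33 years, of which 8 contain a Feb 29 — 25×365 + 8×366 = 12053 days.
(2100 is not a leap year (divisible by 100 but not 400).)
May 2104: 31 − 8 = 23 days remain.
Then June (30), July (31), August (31), September (30), October (31): 30 + 31 + 31 + 30 + 31 = 153 days.
November 1–12, 2104: 12 days.
Residual: 188 days.
Total: 12241 days.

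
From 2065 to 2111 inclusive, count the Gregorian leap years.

Years divisible by 4 in [2065, 2111]: 2068, 2072, 2076, 2080, 2084, 2088, 2092, 2096, 2100, 2104, 2108.
Of these, 2100 is divisible by 100 but not 400, so not leap.
Leap years: 11 − 1 = 10.

10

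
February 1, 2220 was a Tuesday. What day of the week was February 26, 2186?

Count forward from the earlier date (February 26, 2186) to the later (February 1, 2220):
From February 26, 2186 to February 26, 2219: 33 years, of which 7 contain a Feb 29 — 26×365 + 7×366 = 12052 days.
(2200 is not a leap year (divisible by 100 but not 400).)
February 2219: 28 − 26 = 2 days remain (2219 is not a leap year, so February has 28 days).
Then 11 full months totalling 337 days.
February 1, 2220: 1 day (2220 is a leap year).
Residual: 340 days.
Total: 12392 days.
12392 mod 7 = 2, so 2 days before Tuesday is Sunday.

Sunday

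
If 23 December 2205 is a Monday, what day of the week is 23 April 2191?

Saturday

Count forward from the earlier date (April 23, 2191) to the later (December 23, 2205):
From April 23, 2191 to April 23, 2205: 14 years, of which 3 contain a Feb 29 — 11×365 + 3×366 = 5113 days.
(2200 is not a leap year (divisible by 100 but not 400).)
April 2205: 30 − 23 = 7 days remain.
Then May (31), June (30), July (31), August (31), September (30), October (31), November (30): 31 + 30 + 31 + 31 + 30 + 31 + 30 = 214 days.
December 1–23, 2205: 23 days.
Residual: 244 days.
Total: 5357 days.
5357 mod 7 = 2, so 2 days before Monday is Saturday.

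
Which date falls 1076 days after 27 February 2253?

8 February 2256

Count 1076 days after February 27, 2253:
Day-of-year of February 27, 2253: 58.
Day-of-year of February 8, 2256: 39.
2253 has 365 days, so 365 − 58 = 307 days remain in 2253.
Full years: 2254: 365; 2255: 365. Sum = 730.
Total: 307 + 730 + 39 = 1076 days.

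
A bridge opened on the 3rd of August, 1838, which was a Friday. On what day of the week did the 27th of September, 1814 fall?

Tuesday

Count forward from the earlier date (September 27, 1814) to the later (August 3, 1838):
Day-of-year of September 27, 1814: 270.
Day-of-year of August 3, 1838: 215.
1814 has 365 days, so 365 − 270 = 95 days remain in 1814.
Full years 1815–1837: 17 common + 6 leap = 17×365 + 6×366 = 8401 days.
Total: 95 + 8401 + 215 = 8711 days.
8711 mod 7 = 3, so 3 days before Friday is Tuesday.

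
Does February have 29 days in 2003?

No

2003 is not a leap year.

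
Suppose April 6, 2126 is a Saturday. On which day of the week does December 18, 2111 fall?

Count forward from the earlier date (December 18, 2111) to the later (April 6, 2126):
From December 18, 2111 to December 18, 2125: 14 years, of which 4 contain a Feb 29 — 10×365 + 4×366 = 5114 days.
December 2125: 31 − 18 = 13 days remain.
Then January (31), February 2126 (28), March (31): 31 + 28 + 31 = 90 days.
April 1–6, 2126: 6 days.
Residual: 109 days.
Total: 5223 days.
5223 mod 7 = 1, so 1 day before Saturday is Friday.

Friday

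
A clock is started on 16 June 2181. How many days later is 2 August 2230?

Day-of-year of June 16, 2181: 167.
Day-of-year of August 2, 2230: 214.
2181 has 365 days, so 365 − 167 = 198 days remain in 2181.
Full years 2182–2229: 37 common + 11 leap = 37×365 + 11×366 = 17531 days.
Total: 198 + 17531 + 214 = 17943 days.

17943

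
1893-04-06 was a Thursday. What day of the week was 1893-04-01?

Count forward from the earlier date (April 1, 1893) to the later (April 6, 1893):
Within April 1893: 6 − 1 = 5 days.
5 mod 7 = 5, so 5 days before Thursday is Saturday.

Saturday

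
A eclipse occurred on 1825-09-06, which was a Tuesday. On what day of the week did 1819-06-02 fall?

Wednesday

Count forward from the earlier date (June 2, 1819) to the later (September 6, 1825):
Day-of-year of June 2, 1819: 153.
Day-of-year of September 6, 1825: 249.
1819 has 365 days, so 365 − 153 = 212 days remain in 1819.
Full years: 1820: 366; 1821: 365; 1822: 365; 1823: 365; 1824: 366. Sum = 1827.
Total: 212 + 1827 + 249 = 2288 days.
2288 mod 7 = 6, so 6 days before Tuesday is Wednesday.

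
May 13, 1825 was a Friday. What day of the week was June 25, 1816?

Count forward from the earlier date (June 25, 1816) to the later (May 13, 1825):
From June 25, 1816 to June 25, 1824: 8 years, of which 2 contain a Feb 29 — 6×365 + 2×366 = 2922 days.
June 1824: 30 − 25 = 5 days remain.
Then 10 full months totalling 304 days.
May 1–13, 1825: 13 days.
Residual: 322 days.
Total: 3244 days.
3244 mod 7 = 3, so 3 days before Friday is Tuesday.

Tuesday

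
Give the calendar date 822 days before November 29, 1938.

August 29, 1936

Count 822 days before November 29, 1938:
August 29, 1936 → August 29, 1937: 365 days.
August 29, 1937 → August 29, 1938: 365 days.
August 1938: 31 − 29 = 2 days remain.
Then September (30), October (31): 30 + 31 = 61 days.
November 1–29, 1938: 29 days.
Residual: 92 days.
Total: 822 days.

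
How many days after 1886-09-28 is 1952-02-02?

23867

Day-of-year of September 28, 1886: 271.
Day-of-year of February 2, 1952: 33.
1886 has 365 days, so 365 − 271 = 94 days remain in 1886.
Full years 1887–1951: 50 common + 15 leap = 50×365 + 15×366 = 23740 days.
Total: 94 + 23740 + 33 = 23867 days.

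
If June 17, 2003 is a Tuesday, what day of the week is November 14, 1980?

Count forward from the earlier date (November 14, 1980) to the later (June 17, 2003):
From November 14, 1980 to November 14, 2002: 22 years, of which 5 contain a Feb 29 — 17×365 + 5×366 = 8035 days.
(2000 is a leap year (divisible by 400).)
November 2002: 30 − 14 = 16 days remain.
Then December (31), January (31), February 2003 (28), March (31), April (30), May (31): 31 + 31 + 28 + 31 + 30 + 31 = 182 days.
June 1–17, 2003: 17 days.
Residual: 215 days.
Total: 8250 days.
8250 mod 7 = 4, so 4 days before Tuesday is Friday.

Friday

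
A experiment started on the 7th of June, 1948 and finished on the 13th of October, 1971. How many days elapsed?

From June 7, 1948 to June 7, 1971: 23 years, of which 5 contain a Feb 29 — 18×365 + 5×366 = 8400 days.
June 1971: 30 − 7 = 23 days remain.
Then July (31), August (31), September (30): 31 + 31 + 30 = 92 days.
October 1–13, 1971: 13 days.
Residual: 128 days.
Total: 8528 days.

8528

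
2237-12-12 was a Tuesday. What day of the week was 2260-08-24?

Friday

Day-of-year of December 12, 2237: 346.
Day-of-year of August 24, 2260: 237.
2237 has 365 days, so 365 − 346 = 19 days remain in 2237.
Full years 2238–2259: 17 common + 5 leap = 17×365 + 5×366 = 8035 days.
Total: 19 + 8035 + 237 = 8291 days.
8291 mod 7 = 3, so 3 days after Tuesday is Friday.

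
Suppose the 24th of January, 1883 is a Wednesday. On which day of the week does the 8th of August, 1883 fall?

Wednesday

January 1883: 31 − 24 = 7 days remain.
Then February 1883 (28), March (31), April (30), May (31), June (30), July (31): 28 + 31 + 30 + 31 + 30 + 31 = 181 days.
August 1–8, 1883: 8 days.
Total: 7 + 181 + 8 = 196 days.
196 is a multiple of 7, so the 8th of August, 1883 falls on the same weekday: Wednesday.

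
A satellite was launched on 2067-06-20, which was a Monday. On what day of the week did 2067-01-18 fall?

Tuesday

Count forward from the earlier date (January 18, 2067) to the later (June 20, 2067):
January 2067: 31 − 18 = 13 days remain.
Then February 2067 (28), March (31), April (30), May (31): 28 + 31 + 30 + 31 = 120 days.
June 1–20, 2067: 20 days.
Total: 13 + 120 + 20 = 153 days.
153 mod 7 = 6, so 6 days before Monday is Tuesday.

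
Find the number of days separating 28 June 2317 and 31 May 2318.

337

June 2317: 30 − 28 = 2 days remain.
Then 10 full months totalling 304 days.
May 1–31, 2318: 31 days.
Residual: 337 days.
Total: 337 days.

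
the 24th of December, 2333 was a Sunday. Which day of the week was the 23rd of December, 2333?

Count forward from the earlier date (December 23, 2333) to the later (December 24, 2333):
Within December 2333: 24 − 23 = 1 day.
1 mod 7 = 1, so 1 day before Sunday is Saturday.

Saturday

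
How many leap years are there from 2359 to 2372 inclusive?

4

Years divisible by 4 in [2359, 2372]: 2360, 2364, 2368, 2372.
No century exceptions apply. Count: 4.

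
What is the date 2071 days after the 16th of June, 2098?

the 17th of February, 2104

Count 2071 days after June 16, 2098:
June 16, 2098 → June 16, 2099: 365 days.
June 16, 2099 → June 16, 2100: 365 days (2100 is not a leap year (divisible by 100 but not 400)).
June 16, 2100 → June 16, 2101: 365 days.
June 16, 2101 → June 16, 2102: 365 days.
June 16, 2102 → June 16, 2103: 365 days.
June 2103: 30 − 16 = 14 days remain.
Then July (31), August (31), September (30), October (31), November (30), December (31), January (31): 31 + 31 + 30 + 31 + 30 + 31 + 31 = 215 days.
February 1–17, 2104: 17 days (2104 is a leap year).
Residual: 246 days.
Total: 2071 days.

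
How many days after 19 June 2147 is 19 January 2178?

11172

Day-of-year of June 19, 2147: 170.
Day-of-year of January 19, 2178: 19.
2147 has 365 days, so 365 − 170 = 195 days remain in 2147.
Full years 2148–2177: 22 common + 8 leap = 22×365 + 8×366 = 10958 days.
Total: 195 + 10958 + 19 = 11172 days.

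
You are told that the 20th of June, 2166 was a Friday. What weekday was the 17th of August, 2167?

Monday

Day-of-year of June 20, 2166: 171.
Day-of-year of August 17, 2167: 229.
2166 has 365 days, so 365 − 171 = 194 days remain in 2166.
Total: 194 + 229 = 423 days.
423 mod 7 = 3, so 3 days after Friday is Monday.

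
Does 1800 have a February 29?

No

1800 is not a leap year (divisible by 100 but not 400).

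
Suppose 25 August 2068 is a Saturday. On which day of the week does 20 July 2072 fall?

August 25, 2068 → August 25, 2069: 365 days.
August 25, 2069 → August 25, 2070: 365 days.
August 25, 2070 → August 25, 2071: 365 days.
August 2071: 31 − 25 = 6 days remain.
Then 10 full months totalling 304 days.
July 1–20, 2072: 20 days.
Residual: 330 days.
Total: 1425 days.
1425 mod 7 = 4, so 4 days after Saturday is Wednesday.

Wednesday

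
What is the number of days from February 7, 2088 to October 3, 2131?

From February 7, 2088 to February 7, 2131: 43 years, of which 10 contain a Feb 29 — 33×365 + 10×366 = 15705 days.
(2100 is not a leap year (divisible by 100 but not 400).)
February 2131: 28 − 7 = 21 days remain (2131 is not a leap year, so February has 28 days).
Then March (31), April (30), May (31), June (30), July (31), August (31), September (30): 31 + 30 + 31 + 30 + 31 + 31 + 30 = 214 days.
October 1–3, 2131: 3 days.
Residual: 238 days.
Total: 15943 days.

15943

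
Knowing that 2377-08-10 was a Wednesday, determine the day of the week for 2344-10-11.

Count forward from the earlier date (October 11, 2344) to the later (August 10, 2377):
From October 11, 2344 to October 11, 2376: 32 years, of which 8 contain a Feb 29 — 24×365 + 8×366 = 11688 days.
October 2376: 31 − 11 = 20 days remain.
Then 9 full months totalling 273 days.
August 1–10, 2377: 10 days.
Residual: 303 days.
Total: 11991 days.
11991 is a multiple of 7, so 2344-10-11 falls on the same weekday: Wednesday.

Wednesday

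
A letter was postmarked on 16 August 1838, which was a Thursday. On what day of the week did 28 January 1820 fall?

Count forward from the earlier date (January 28, 1820) to the later (August 16, 1838):
From January 28, 1820 to January 28, 1838: 18 years, of which 5 contain a Feb 29 — 13×365 + 5×366 = 6575 days.
January 1838: 31 − 28 = 3 days remain.
Then February 1838 (28), March (31), April (30), May (31), June (30), July (31): 28 + 31 + 30 + 31 + 30 + 31 = 181 days.
August 1–16, 1838: 16 days.
Residual: 200 days.
Total: 6775 days.
6775 mod 7 = 6, so 6 days before Thursday is Friday.

Friday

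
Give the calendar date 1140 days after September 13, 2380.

October 28, 2383

Count 1140 days after September 13, 2380:
September 13, 2380 → September 13, 2381: 365 days.
September 13, 2381 → September 13, 2382: 365 days.
September 13, 2382 → September 13, 2383: 365 days.
September 2383: 30 − 13 = 17 days remain.
October 1–28, 2383: 28 days.
Residual: 45 days.
Total: 1140 days.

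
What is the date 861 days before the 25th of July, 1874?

the 16th of March, 1872

Count 861 days before July 25, 1874:
Day-of-year of March 16, 1872: 76.
Day-of-year of July 25, 1874: 206.
1872 has 366 days, so 366 − 76 = 290 days remain in 1872.
Full years: 1873: 365. Sum = 365.
Total: 290 + 365 + 206 = 861 days.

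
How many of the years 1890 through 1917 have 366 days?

6

Years divisible by 4 in [1890, 1917]: 1892, 1896, 1900, 1904, 1908, 1912, 1916.
Of these, 1900 is divisible by 100 but not 400, so not leap.
Leap years: 7 − 1 = 6.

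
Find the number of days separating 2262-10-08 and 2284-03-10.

Day-of-year of October 8, 2262: 281.
Day-of-year of March 10, 2284: 70.
2262 has 365 days, so 365 − 281 = 84 days remain in 2262.
Full years 2263–2283: 16 common + 5 leap = 16×365 + 5×366 = 7670 days.
Total: 84 + 7670 + 70 = 7824 days.

7824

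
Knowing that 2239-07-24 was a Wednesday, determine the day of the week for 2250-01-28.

Monday

Day-of-year of July 24, 2239: 205.
Day-of-year of January 28, 2250: 28.
2239 has 365 days, so 365 − 205 = 160 days remain in 2239.
Full years 2240–2249: 7 common + 3 leap = 7×365 + 3×366 = 3653 days.
Total: 160 + 3653 + 28 = 3841 days.
3841 mod 7 = 5, so 5 days after Wednesday is Monday.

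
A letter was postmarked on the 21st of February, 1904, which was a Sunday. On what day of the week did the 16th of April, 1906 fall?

Monday

February 21, 1904 → February 21, 1905: 366 days (1904 is a leap year).
February 21, 1905 → February 21, 1906: 365 days.
February 1906: 28 − 21 = 7 days remain (1906 is not a leap year, so February has 28 days).
Then March (31): 31 days.
April 1–16, 1906: 16 days.
Residual: 54 days.
Total: 785 days.
785 mod 7 = 1, so 1 day after Sunday is Monday.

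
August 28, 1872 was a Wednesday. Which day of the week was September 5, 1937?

Sunday

Day-of-year of August 28, 1872: 241.
Day-of-year of September 5, 1937: 248.
1872 has 366 days, so 366 − 241 = 125 days remain in 1872.
Full years 1873–1936: 49 common + 15 leap = 49×365 + 15×366 = 23375 days.
Total: 125 + 23375 + 248 = 23748 days.
23748 mod 7 = 4, so 4 days after Wednesday is Sunday.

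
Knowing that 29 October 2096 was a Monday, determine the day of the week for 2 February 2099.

October 29, 2096 → October 29, 2097: 365 days.
October 29, 2097 → October 29, 2098: 365 days.
October 2098: 31 − 29 = 2 days remain.
Then November (30), December (31), January (31): 30 + 31 + 31 = 92 days.
February 1–2, 2099: 2 days (2099 is not a leap year).
Residual: 96 days.
Total: 826 days.
826 is a multiple of 7, so 2 February 2099 falls on the same weekday: Monday.

Monday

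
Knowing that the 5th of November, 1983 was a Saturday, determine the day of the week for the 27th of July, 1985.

Day-of-year of November 5, 1983: 309.
Day-of-year of July 27, 1985: 208.
1983 has 365 days, so 365 − 309 = 56 days remain in 1983.
Full years: 1984: 366. Sum = 366.
Total: 56 + 366 + 208 = 630 days.
630 is a multiple of 7, so the 27th of July, 1985 falls on the same weekday: Saturday.

Saturday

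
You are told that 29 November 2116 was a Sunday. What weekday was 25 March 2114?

Sunday

Count forward from the earlier date (March 25, 2114) to the later (November 29, 2116):
Day-of-year of March 25, 2114: 84.
Day-of-year of November 29, 2116: 334.
2114 has 365 days, so 365 − 84 = 281 days remain in 2114.
Full years: 2115: 365. Sum = 365.
Total: 281 + 365 + 334 = 980 days.
980 is a multiple of 7, so 25 March 2114 falls on the same weekday: Sunday.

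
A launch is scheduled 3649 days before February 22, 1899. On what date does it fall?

February 25, 1889

Count 3649 days before February 22, 1899:
From February 25, 1889 to February 25, 1898: 9 years, of which 2 contain a Feb 29 — 7×365 + 2×366 = 3287 days.
February 1898: 28 − 25 = 3 days remain (1898 is not a leap year, so February has 28 days).
Then 11 full months totalling 337 days.
February 1–22, 1899: 22 days (1899 is not a leap year).
Residual: 362 days.
Total: 3649 days.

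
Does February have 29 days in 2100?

No

2100 is not a leap year (divisible by 100 but not 400).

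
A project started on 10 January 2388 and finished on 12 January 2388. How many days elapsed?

Within January 2388: 12 − 10 = 2 days.

2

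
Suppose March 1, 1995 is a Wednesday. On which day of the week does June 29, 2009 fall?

Day-of-year of March 1, 1995: 60.
Day-of-year of June 29, 2009: 180.
1995 has 365 days, so 365 − 60 = 305 days remain in 1995.
Full years 1996–2008: 9 common + 4 leap = 9×365 + 4×366 = 4749 days.
Total: 305 + 4749 + 180 = 5234 days.
5234 mod 7 = 5, so 5 days after Wednesday is Monday.

Monday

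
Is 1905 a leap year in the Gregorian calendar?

1905 is not a leap year.

No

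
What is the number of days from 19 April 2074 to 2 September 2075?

April 19, 2074 → April 19, 2075: 365 days.
April 2075: 30 − 19 = 11 days remain.
Then May (31), June (30), July (31), August (31): 31 + 30 + 31 + 31 = 123 days.
September 1–2, 2075: 2 days.
Residual: 136 days.
Total: 501 days.

501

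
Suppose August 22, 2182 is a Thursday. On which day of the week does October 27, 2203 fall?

Thursday

Day-of-year of August 22, 2182: 234.
Day-of-year of October 27, 2203: 300.
2182 has 365 days, so 365 − 234 = 131 days remain in 2182.
Full years 2183–2202: 16 common + 4 leap = 16×365 + 4×366 = 7304 days.
Total: 131 + 7304 + 300 = 7735 days.
7735 is a multiple of 7, so October 27, 2203 falls on the same weekday: Thursday.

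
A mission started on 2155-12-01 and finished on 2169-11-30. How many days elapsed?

Day-of-year of December 1, 2155: 335.
Day-of-year of November 30, 2169: 334.
2155 has 365 days, so 365 − 335 = 30 days remain in 2155.
Full years 2156–2168: 9 common + 4 leap = 9×365 + 4×366 = 4749 days.
Total: 30 + 4749 + 334 = 5113 days.

5113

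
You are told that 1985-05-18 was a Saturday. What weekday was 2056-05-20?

Saturday

Day-of-year of May 18, 1985: 138.
Day-of-year of May 20, 2056: 141.
1985 has 365 days, so 365 − 138 = 227 days remain in 1985.
Full years 1986–2055: 53 common + 17 leap = 53×365 + 17×366 = 25567 days.
Total: 227 + 25567 + 141 = 25935 days.
25935 is a multiple of 7, so 2056-05-20 falls on the same weekday: Saturday.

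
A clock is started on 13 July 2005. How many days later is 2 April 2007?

628

July 13, 2005 → July 13, 2006: 365 days.
July 2006: 31 − 13 = 18 days remain.
Then August (31), September (30), October (31), November (30), December (31), January (31), February 2007 (28), March (31): 31 + 30 + 31 + 30 + 31 + 31 + 28 + 31 = 243 days.
April 1–2, 2007: 2 days.
Residual: 263 days.
Total: 628 days.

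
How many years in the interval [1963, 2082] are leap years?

Years divisible by 4: 1964, 1968, …, 2080 — 30 in all.
2000 is divisible by 400, so still leap.
No century exceptions apply. Count: 30.

30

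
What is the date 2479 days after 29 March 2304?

11 January 2311

Count 2479 days after March 29, 2304:
Day-of-year of March 29, 2304: 89.
Day-of-year of January 11, 2311: 11.
2304 has 366 days, so 366 − 89 = 277 days remain in 2304.
Full years: 2305: 365; 2306: 365; 2307: 365; 2308: 366; 2309: 365; 2310: 365. Sum = 2191.
Total: 277 + 2191 + 11 = 2479 days.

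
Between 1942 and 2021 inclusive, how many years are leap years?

20

Years divisible by 4: 1944, 1948, …, 2020 — 20 in all.
2000 is divisible by 400, so still leap.
No century exceptions apply. Count: 20.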